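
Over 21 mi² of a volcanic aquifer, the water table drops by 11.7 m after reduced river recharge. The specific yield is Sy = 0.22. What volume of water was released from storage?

ΔV ≈ 1.4 × 10^8 m³

A = 21 mi² = 5.439 × 10^7 m²
ΔV = Sy × A × Δh = 0.22 × 5.439 × 10^7 m² × 11.7 m = 1.4 × 10^8 m³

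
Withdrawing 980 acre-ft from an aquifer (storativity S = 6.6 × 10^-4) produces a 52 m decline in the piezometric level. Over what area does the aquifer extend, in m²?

A ≈ 3.52 × 10^7 m²

ΔV = 980 acre-ft = 1.209 × 10^6 m³
A = ΔV / (S × Δh) = 1.209 × 10^6 / (6.6 × 10^-4 × 52) = 3.522 × 10^7 m²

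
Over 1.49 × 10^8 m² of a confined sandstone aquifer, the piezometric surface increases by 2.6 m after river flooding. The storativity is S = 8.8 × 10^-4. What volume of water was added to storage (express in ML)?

ΔV ≈ 341 ML

ΔV = S × A × Δh = 8.8 × 10^-4 × 1.49 × 10^8 m² × 2.6 m = 3.409 × 10^5 m³
ΔV = 3.409 × 10^5 m³ = 340.9 ML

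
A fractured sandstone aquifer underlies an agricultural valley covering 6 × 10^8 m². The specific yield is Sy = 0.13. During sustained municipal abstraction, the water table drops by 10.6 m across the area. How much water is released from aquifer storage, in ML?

ΔV ≈ 8.27 × 10^5 ML

ΔV = Sy × A × Δh = 0.13 × 6 × 10^8 m² × 10.6 m = 8.268 × 10^8 m³
ΔV = 8.268 × 10^8 m³ = 8.268 × 10^5 ML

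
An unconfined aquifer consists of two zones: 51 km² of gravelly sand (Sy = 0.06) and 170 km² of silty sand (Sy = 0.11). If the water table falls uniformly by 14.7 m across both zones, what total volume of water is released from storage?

ΔV ≈ 3.2 × 10^8 m³

A₁ = 51 km² = 5.1 × 10^7 m²; A₂ = 170 km² = 1.7 × 10^8 m²
ΔV₁ = 0.06 × 5.1 × 10^7 × 14.7 = 4.498 × 10^7 m³
ΔV₂ = 0.11 × 1.7 × 10^8 × 14.7 = 2.749 × 10^8 m³
ΔV = ΔV₁ + ΔV₂ = 3.199 × 10^8 m³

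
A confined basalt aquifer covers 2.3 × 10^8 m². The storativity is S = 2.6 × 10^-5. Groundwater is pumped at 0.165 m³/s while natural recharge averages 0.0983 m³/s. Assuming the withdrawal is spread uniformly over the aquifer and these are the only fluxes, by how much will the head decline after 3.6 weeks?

Δh ≈ 24.3 m

Net abstraction = 0.165 − 0.0983 = 0.0667 m³/s
Q_net = 0.0667 m³/s = 5763 m³/d
t = 3.6 weeks = 25.2 d
ΔV = Q × t = 5763 m³/d × 25.2 d = 1.452 × 10^5 m³
Δh = ΔV / (S × A) = 1.452 × 10^5 / (2.6 × 10^-5 × 2.3 × 10^8) = 24.29 m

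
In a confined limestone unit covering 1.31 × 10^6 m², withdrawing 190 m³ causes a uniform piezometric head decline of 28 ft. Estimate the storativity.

Δh = 28 ft = 8.534 m
S = ΔV / (A × Δh) = 190 m³ / (1.31 × 10^6 m² × 8.534 m) = 1.699 × 10^-5

S ≈ 1.7 × 10^-5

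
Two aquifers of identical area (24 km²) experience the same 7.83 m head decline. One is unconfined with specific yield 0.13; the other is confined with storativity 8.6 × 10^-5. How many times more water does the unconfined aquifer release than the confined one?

A = 24 km² = 2.4 × 10^7 m²
Unconfined: ΔV_u = Sy × A × Δh = 0.13 × 2.4 × 10^7 × 7.83 = 2.443 × 10^7 m³
Confined: ΔV_c = S × A × Δh = 8.6 × 10^-5 × 2.4 × 10^7 × 7.83 = 16160 m³
Ratio = ΔV_u / ΔV_c = Sy / S = 0.13 / 8.6 × 10^-5 = 1512

ΔV_u / ΔV_c ≈ 1510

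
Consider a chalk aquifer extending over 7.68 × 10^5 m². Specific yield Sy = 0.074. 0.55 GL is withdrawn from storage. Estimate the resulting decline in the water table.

Δh ≈ 9.68 m

ΔV = 0.55 GL = 5.5 × 10^5 m³
Δh = ΔV / (Sy × A) = 5.5 × 10^5 m³ / (0.074 × 7.68 × 10^5 m²) = 9.678 m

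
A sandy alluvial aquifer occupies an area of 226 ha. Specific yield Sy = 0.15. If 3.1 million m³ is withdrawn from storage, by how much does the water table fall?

Δh ≈ 9.14 m

A = 226 ha = 2.26 × 10^6 m²
ΔV = 3.1 million m³ = 3.1 × 10^6 m³
Δh = ΔV / (Sy × A) = 3.1 × 10^6 m³ / (0.15 × 2.26 × 10^6 m²) = 9.145 m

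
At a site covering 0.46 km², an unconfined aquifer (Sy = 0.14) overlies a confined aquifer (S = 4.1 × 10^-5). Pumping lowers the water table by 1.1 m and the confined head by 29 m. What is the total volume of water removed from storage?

ΔV ≈ 71400 m³

A = 0.46 km² = 4.6 × 10^5 m²
Unconfined: ΔV_u = Sy × A × Δh_u = 0.14 × 4.6 × 10^5 × 1.1 = 70840 m³
Confined: ΔV_c = S × A × Δh_c = 4.1 × 10^-5 × 4.6 × 10^5 × 29 = 546.9 m³
Total ΔV = 70840 + 546.9 = 71390 m³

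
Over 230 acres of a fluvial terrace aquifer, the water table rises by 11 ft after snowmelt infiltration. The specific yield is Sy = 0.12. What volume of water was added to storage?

ΔV ≈ 3.74 × 10^5 m³

A = 230 acres = 9.308 × 10^5 m²
Δh = 11 ft = 3.353 m
ΔV = Sy × A × Δh = 0.12 × 9.308 × 10^5 m² × 3.353 m = 3.745 × 10^5 m³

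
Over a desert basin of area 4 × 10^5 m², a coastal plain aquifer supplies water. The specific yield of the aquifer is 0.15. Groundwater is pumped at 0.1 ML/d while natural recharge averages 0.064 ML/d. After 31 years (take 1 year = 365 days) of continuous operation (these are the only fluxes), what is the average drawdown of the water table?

Net abstraction = 0.1 − 0.064 = 0.036 ML/d
Q_net = 0.036 ML/d = 36 m³/d
t = 31 years = 11320 d
ΔV = Q × t = 36 m³/d × 11320 d = 4.073 × 10^5 m³
Δh = ΔV / (Sy × A) = 4.073 × 10^5 / (0.15 × 4 × 10^5) = 6.789 m

Δh ≈ 6.79 m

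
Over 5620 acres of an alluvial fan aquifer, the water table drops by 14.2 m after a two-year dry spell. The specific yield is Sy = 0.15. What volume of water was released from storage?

ΔV ≈ 4.84 × 10^7 m³

A = 5620 acres = 2.274 × 10^7 m²
ΔV = Sy × A × Δh = 0.15 × 2.274 × 10^7 m² × 14.2 m = 4.844 × 10^7 m³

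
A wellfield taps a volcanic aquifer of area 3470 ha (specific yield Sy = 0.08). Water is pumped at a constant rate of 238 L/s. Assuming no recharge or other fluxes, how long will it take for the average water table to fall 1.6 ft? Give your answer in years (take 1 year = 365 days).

t ≈ 0.18 years

A = 3470 ha = 3.47 × 10^7 m²
Δh = 1.6 ft = 0.4877 m
ΔV = Sy × A × Δh = 0.08 × 3.47 × 10^7 × 0.4877 = 1.354 × 10^6 m³
Q = 238 L/s = 20560 m³/d
t = ΔV / Q = 1.354 × 10^6 m³ / 20560 m³/d = 65.84 d
t = 65.84 d ≈ 0.1804 years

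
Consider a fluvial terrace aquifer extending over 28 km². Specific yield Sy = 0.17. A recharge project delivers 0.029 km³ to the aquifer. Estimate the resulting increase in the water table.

Δh ≈ 6.09 m

A = 28 km² = 2.8 × 10^7 m²
ΔV = 0.029 km³ = 2.9 × 10^7 m³
Δh = ΔV / (Sy × A) = 2.9 × 10^7 m³ / (0.17 × 2.8 × 10^7 m²) = 6.092 m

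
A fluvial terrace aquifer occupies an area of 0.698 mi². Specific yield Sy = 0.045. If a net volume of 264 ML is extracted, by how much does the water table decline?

A = 0.698 mi² = 1.808 × 10^6 m²
ΔV = 264 ML = 2.64 × 10^5 m³
Δh = ΔV / (Sy × A) = 2.64 × 10^5 m³ / (0.045 × 1.808 × 10^6 m²) = 3.245 m

Δh ≈ 3.25 m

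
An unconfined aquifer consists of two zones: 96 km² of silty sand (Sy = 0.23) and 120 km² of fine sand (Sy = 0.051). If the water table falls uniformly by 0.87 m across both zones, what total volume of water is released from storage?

A₁ = 96 km² = 9.6 × 10^7 m²; A₂ = 120 km² = 1.2 × 10^8 m²
ΔV₁ = 0.23 × 9.6 × 10^7 × 0.87 = 1.921 × 10^7 m³
ΔV₂ = 0.051 × 1.2 × 10^8 × 0.87 = 5.324 × 10^6 m³
ΔV = ΔV₁ + ΔV₂ = 2.453 × 10^7 m³

ΔV ≈ 2.45 × 10^7 m³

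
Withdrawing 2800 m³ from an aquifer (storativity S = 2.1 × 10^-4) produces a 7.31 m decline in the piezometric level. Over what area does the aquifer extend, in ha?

A = ΔV / (S × Δh) = 2800 / (2.1 × 10^-4 × 7.31) = 1.824 × 10^6 m²
A = 1.824 × 10^6 m² = 182.4 ha

A ≈ 182 ha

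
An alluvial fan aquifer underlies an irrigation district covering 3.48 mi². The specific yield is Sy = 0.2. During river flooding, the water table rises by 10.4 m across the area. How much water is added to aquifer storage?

ΔV ≈ 1.87 × 10^7 m³

A = 3.48 mi² = 9.013 × 10^6 m²
ΔV = Sy × A × Δh = 0.2 × 9.013 × 10^6 m² × 10.4 m = 1.875 × 10^7 m³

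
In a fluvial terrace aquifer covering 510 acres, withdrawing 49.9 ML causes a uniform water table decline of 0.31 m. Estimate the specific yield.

Sy ≈ 0.078

A = 510 acres = 2.064 × 10^6 m²
ΔV = 49.9 ML = 49900 m³
Sy = ΔV / (A × Δh) = 49900 m³ / (2.064 × 10^6 m² × 0.31 m) = 0.07799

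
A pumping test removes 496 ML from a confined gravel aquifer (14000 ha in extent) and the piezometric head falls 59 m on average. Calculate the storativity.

A = 14000 ha = 1.4 × 10^8 m²
ΔV = 496 ML = 4.96 × 10^5 m³
S = ΔV / (A × Δh) = 4.96 × 10^5 m³ / (1.4 × 10^8 m² × 59 m) = 6.005 × 10^-5

S ≈ 6 × 10^-5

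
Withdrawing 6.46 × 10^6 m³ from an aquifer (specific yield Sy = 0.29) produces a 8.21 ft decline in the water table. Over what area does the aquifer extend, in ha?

Δh = 8.21 ft = 2.502 m
A = ΔV / (Sy × Δh) = 6.46 × 10^6 / (0.29 × 2.502) = 8.902 × 10^6 m²
A = 8.902 × 10^6 m² = 890.2 ha

A ≈ 890 ha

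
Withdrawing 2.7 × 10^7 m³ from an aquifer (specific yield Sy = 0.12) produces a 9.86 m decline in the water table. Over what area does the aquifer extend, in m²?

A ≈ 2.28 × 10^7 m²

A = ΔV / (Sy × Δh) = 2.7 × 10^7 / (0.12 × 9.86) = 2.282 × 10^7 m²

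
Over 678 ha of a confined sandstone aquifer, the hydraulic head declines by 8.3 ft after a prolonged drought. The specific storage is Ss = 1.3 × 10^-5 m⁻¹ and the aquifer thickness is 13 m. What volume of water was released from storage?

S = Ss × b = 1.3 × 10^-5 m⁻¹ × 13 m = 1.69 × 10^-4
A = 678 ha = 6.78 × 10^6 m²
Δh = 8.3 ft = 2.53 m
ΔV = S × A × Δh = 1.69 × 10^-4 × 6.78 × 10^6 m² × 2.53 m = 2899 m³

ΔV ≈ 2900 m³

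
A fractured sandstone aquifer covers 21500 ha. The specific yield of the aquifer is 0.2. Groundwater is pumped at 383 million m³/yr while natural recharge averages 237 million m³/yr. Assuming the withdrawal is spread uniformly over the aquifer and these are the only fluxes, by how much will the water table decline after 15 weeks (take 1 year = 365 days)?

Δh ≈ 0.977 m

A = 21500 ha = 2.15 × 10^8 m²
Net abstraction = 383 − 237 = 146 million m³/yr
Q_net = 146 million m³/yr = 4 × 10^5 m³/d
t = 15 weeks = 105 d
ΔV = Q × t = 4 × 10^5 m³/d × 105 d = 4.2 × 10^7 m³
Δh = ΔV / (Sy × A) = 4.2 × 10^7 / (0.2 × 2.15 × 10^8) = 0.9767 m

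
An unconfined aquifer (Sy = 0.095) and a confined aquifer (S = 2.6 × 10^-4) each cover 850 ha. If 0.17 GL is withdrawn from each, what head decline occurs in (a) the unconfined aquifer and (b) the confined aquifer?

A = 850 ha = 8.5 × 10^6 m²
ΔV = 0.17 GL = 1.7 × 10^5 m³
Unconfined: Δh_u = ΔV/(Sy·A) = 1.7 × 10^5/(0.095 × 8.5 × 10^6) = 0.2105 m
Confined: Δh_c = ΔV/(S·A) = 1.7 × 10^5/(2.6 × 10^-4 × 8.5 × 10^6) = 76.92 m

Δh_u ≈ 0.211 m; Δh_c ≈ 76.9 m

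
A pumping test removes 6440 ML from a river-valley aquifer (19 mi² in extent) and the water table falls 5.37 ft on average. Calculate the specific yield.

Sy ≈ 0.08

A = 19 mi² = 4.921 × 10^7 m²
Δh = 5.37 ft = 1.637 m
ΔV = 6440 ML = 6.44 × 10^6 m³
Sy = ΔV / (A × Δh) = 6.44 × 10^6 m³ / (4.921 × 10^7 m² × 1.637 m) = 0.07995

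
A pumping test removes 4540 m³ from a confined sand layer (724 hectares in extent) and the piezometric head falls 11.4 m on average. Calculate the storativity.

A = 724 hectares = 7.24 × 10^6 m²
S = ΔV / (A × Δh) = 4540 m³ / (7.24 × 10^6 m² × 11.4 m) = 5.501 × 10^-5

S ≈ 5.5 × 10^-5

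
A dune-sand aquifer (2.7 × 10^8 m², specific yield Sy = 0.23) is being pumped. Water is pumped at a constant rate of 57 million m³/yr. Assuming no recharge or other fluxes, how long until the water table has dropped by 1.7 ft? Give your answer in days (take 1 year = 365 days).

t ≈ 206 days

Δh = 1.7 ft = 0.5182 m
ΔV = Sy × A × Δh = 0.23 × 2.7 × 10^8 × 0.5182 = 3.218 × 10^7 m³
Q = 57 million m³/yr = 1.562 × 10^5 m³/d
t = ΔV / Q = 3.218 × 10^7 m³ / 1.562 × 10^5 m³/d = 206.1 d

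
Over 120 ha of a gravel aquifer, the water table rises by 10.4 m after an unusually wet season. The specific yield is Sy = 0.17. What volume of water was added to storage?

ΔV ≈ 2.12 × 10^6 m³

A = 120 ha = 1.2 × 10^6 m²
ΔV = Sy × A × Δh = 0.17 × 1.2 × 10^6 m² × 10.4 m = 2.122 × 10^6 m³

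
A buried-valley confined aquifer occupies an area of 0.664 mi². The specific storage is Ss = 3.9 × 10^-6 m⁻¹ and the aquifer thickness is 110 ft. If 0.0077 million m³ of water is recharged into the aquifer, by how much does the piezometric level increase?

Δh ≈ 34.2 m

b = 110 ft = 33.53 m
S = Ss × b = 3.9 × 10^-6 m⁻¹ × 33.53 m = 1.308 × 10^-4
A = 0.664 mi² = 1.72 × 10^6 m²
ΔV = 0.0077 million m³ = 7700 m³
Δh = ΔV / (S × A) = 7700 m³ / (1.308 × 10^-4 × 1.72 × 10^6 m²) = 34.24 m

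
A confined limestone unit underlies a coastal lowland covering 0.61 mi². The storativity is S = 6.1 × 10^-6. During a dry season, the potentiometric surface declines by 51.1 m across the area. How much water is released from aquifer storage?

ΔV ≈ 492 m³

A = 0.61 mi² = 1.58 × 10^6 m²
ΔV = S × A × Δh = 6.1 × 10^-6 × 1.58 × 10^6 m² × 51.1 m = 492.5 m³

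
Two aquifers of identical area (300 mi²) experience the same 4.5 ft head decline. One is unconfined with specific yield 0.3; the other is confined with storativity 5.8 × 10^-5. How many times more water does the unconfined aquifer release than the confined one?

ΔV_u / ΔV_c ≈ 5170

A = 300 mi² = 7.77 × 10^8 m²
Δh = 4.5 ft = 1.372 m
Unconfined: ΔV_u = Sy × A × Δh = 0.3 × 7.77 × 10^8 × 1.372 = 3.197 × 10^8 m³
Confined: ΔV_c = S × A × Δh = 5.8 × 10^-5 × 7.77 × 10^8 × 1.372 = 61810 m³
Ratio = ΔV_u / ΔV_c = Sy / S = 0.3 / 5.8 × 10^-5 = 5172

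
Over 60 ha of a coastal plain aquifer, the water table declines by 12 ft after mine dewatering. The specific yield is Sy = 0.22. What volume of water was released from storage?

ΔV ≈ 4.83 × 10^5 m³

A = 60 ha = 6 × 10^5 m²
Δh = 12 ft = 3.658 m
ΔV = Sy × A × Δh = 0.22 × 6 × 10^5 m² × 3.658 m = 4.828 × 10^5 m³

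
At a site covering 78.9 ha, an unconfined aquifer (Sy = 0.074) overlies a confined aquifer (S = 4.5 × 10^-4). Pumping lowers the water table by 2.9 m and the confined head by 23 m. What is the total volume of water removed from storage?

A = 78.9 ha = 7.89 × 10^5 m²
Unconfined: ΔV_u = Sy × A × Δh_u = 0.074 × 7.89 × 10^5 × 2.9 = 1.693 × 10^5 m³
Confined: ΔV_c = S × A × Δh_c = 4.5 × 10^-4 × 7.89 × 10^5 × 23 = 8166 m³
Total ΔV = 1.693 × 10^5 + 8166 = 1.775 × 10^5 m³

ΔV ≈ 1.77 × 10^5 m³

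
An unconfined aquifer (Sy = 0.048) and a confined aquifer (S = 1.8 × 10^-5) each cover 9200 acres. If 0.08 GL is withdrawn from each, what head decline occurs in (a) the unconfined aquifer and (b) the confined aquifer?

Δh_u ≈ 0.0448 m; Δh_c ≈ 119 m

A = 9200 acres = 3.723 × 10^7 m²
ΔV = 0.08 GL = 80000 m³
Unconfined: Δh_u = ΔV/(Sy·A) = 80000/(0.048 × 3.723 × 10^7) = 0.04477 m
Confined: Δh_c = ΔV/(S·A) = 80000/(1.8 × 10^-5 × 3.723 × 10^7) = 119.4 m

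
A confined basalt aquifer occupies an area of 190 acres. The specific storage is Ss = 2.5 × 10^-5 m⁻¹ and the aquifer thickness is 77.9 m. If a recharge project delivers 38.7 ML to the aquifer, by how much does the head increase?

Δh ≈ 25.8 m

S = Ss × b = 2.5 × 10^-5 m⁻¹ × 77.9 m = 1.948 × 10^-3
A = 190 acres = 7.689 × 10^5 m²
ΔV = 38.7 ML = 38700 m³
Δh = ΔV / (S × A) = 38700 m³ / (0.001948 × 7.689 × 10^5 m²) = 25.84 m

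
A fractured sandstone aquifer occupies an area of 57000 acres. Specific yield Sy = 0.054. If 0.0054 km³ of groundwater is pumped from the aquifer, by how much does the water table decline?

A = 57000 acres = 2.307 × 10^8 m²
ΔV = 0.0054 km³ = 5.4 × 10^6 m³
Δh = ΔV / (Sy × A) = 5.4 × 10^6 m³ / (0.054 × 2.307 × 10^8 m²) = 0.4335 m

Δh ≈ 0.434 m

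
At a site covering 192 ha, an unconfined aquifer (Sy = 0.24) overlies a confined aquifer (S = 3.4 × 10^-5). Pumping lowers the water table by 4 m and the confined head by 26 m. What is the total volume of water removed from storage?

A = 192 ha = 1.92 × 10^6 m²
Unconfined: ΔV_u = Sy × A × Δh_u = 0.24 × 1.92 × 10^6 × 4 = 1.843 × 10^6 m³
Confined: ΔV_c = S × A × Δh_c = 3.4 × 10^-5 × 1.92 × 10^6 × 26 = 1697 m³
Total ΔV = 1.843 × 10^6 + 1697 = 1.845 × 10^6 m³

ΔV ≈ 1.84 × 10^6 m³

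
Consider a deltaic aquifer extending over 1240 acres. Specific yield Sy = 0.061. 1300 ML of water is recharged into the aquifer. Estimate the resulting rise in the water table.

A = 1240 acres = 5.018 × 10^6 m²
ΔV = 1300 ML = 1.3 × 10^6 m³
Δh = ΔV / (Sy × A) = 1.3 × 10^6 m³ / (0.061 × 5.018 × 10^6 m²) = 4.247 m

Δh ≈ 4.25 m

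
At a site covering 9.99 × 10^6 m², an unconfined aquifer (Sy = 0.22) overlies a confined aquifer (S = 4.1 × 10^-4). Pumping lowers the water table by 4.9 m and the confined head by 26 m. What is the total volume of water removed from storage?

ΔV ≈ 1.09 × 10^7 m³

Unconfined: ΔV_u = Sy × A × Δh_u = 0.22 × 9.99 × 10^6 × 4.9 = 1.077 × 10^7 m³
Confined: ΔV_c = S × A × Δh_c = 4.1 × 10^-4 × 9.99 × 10^6 × 26 = 1.065 × 10^5 m³
Total ΔV = 1.077 × 10^7 + 1.065 × 10^5 = 1.088 × 10^7 m³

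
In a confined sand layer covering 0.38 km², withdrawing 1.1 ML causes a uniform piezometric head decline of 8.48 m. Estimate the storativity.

A = 0.38 km² = 3.8 × 10^5 m²
ΔV = 1.1 ML = 1100 m³
S = ΔV / (A × Δh) = 1100 m³ / (3.8 × 10^5 m² × 8.48 m) = 3.414 × 10^-4

S ≈ 3.4 × 10^-4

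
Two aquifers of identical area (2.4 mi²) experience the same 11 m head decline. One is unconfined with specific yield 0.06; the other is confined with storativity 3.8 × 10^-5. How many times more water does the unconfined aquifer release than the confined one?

ΔV_u / ΔV_c ≈ 1580

A = 2.4 mi² = 6.216 × 10^6 m²
Unconfined: ΔV_u = Sy × A × Δh = 0.06 × 6.216 × 10^6 × 11 = 4.103 × 10^6 m³
Confined: ΔV_c = S × A × Δh = 3.8 × 10^-5 × 6.216 × 10^6 × 11 = 2598 m³
Ratio = ΔV_u / ΔV_c = Sy / S = 0.06 / 3.8 × 10^-5 = 1579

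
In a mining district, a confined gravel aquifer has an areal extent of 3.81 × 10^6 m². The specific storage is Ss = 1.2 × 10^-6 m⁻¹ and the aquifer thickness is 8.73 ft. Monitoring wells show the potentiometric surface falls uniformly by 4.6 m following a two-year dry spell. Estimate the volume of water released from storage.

b = 8.73 ft = 2.661 m
S = Ss × b = 1.2 × 10^-6 m⁻¹ × 2.661 m = 3.193 × 10^-6
ΔV = S × A × Δh = 3.193 × 10^-6 × 3.81 × 10^6 m² × 4.6 m = 55.96 m³

ΔV ≈ 56 m³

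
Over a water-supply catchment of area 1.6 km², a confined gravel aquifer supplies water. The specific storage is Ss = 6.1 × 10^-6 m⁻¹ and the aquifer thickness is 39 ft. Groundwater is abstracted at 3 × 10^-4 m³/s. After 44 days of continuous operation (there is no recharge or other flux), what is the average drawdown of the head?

Δh ≈ 9.83 m

b = 39 ft = 11.89 m
S = Ss × b = 6.1 × 10^-6 m⁻¹ × 11.89 m = 7.251 × 10^-5
A = 1.6 km² = 1.6 × 10^6 m²
Q = 3 × 10^-4 m³/s = 25.92 m³/d
ΔV = Q × t = 25.92 m³/d × 44 d = 1140 m³
Δh = ΔV / (S × A) = 1140 / (7.251 × 10^-5 × 1.6 × 10^6) = 9.83 m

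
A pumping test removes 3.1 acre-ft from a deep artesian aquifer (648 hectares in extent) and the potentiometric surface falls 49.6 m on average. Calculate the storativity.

S ≈ 1.2 × 10^-5

A = 648 hectares = 6.48 × 10^6 m²
ΔV = 3.1 acre-ft = 3824 m³
S = ΔV / (A × Δh) = 3824 m³ / (6.48 × 10^6 m² × 49.6 m) = 1.19 × 10^-5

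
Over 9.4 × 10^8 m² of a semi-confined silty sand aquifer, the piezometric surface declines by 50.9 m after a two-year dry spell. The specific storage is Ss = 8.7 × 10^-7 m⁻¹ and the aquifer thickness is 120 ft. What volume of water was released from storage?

ΔV ≈ 1.52 × 10^6 m³

b = 120 ft = 36.58 m
S = Ss × b = 8.7 × 10^-7 m⁻¹ × 36.58 m = 3.182 × 10^-5
ΔV = S × A × Δh = 3.182 × 10^-5 × 9.4 × 10^8 m² × 50.9 m = 1.523 × 10^6 m³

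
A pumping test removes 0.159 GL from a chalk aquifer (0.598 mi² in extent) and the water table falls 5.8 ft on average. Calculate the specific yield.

A = 0.598 mi² = 1.549 × 10^6 m²
Δh = 5.8 ft = 1.768 m
ΔV = 0.159 GL = 1.59 × 10^5 m³
Sy = ΔV / (A × Δh) = 1.59 × 10^5 m³ / (1.549 × 10^6 m² × 1.768 m) = 0.05807

Sy ≈ 0.058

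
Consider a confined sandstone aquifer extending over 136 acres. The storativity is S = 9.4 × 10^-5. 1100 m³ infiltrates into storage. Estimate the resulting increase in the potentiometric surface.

Δh ≈ 21.3 m

A = 136 acres = 5.504 × 10^5 m²
Δh = ΔV / (S × A) = 1100 m³ / (9.4 × 10^-5 × 5.504 × 10^5 m²) = 21.26 m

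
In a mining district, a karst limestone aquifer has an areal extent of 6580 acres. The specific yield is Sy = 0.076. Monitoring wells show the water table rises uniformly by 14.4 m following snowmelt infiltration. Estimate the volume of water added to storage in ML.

ΔV ≈ 29100 ML

A = 6580 acres = 2.663 × 10^7 m²
ΔV = Sy × A × Δh = 0.076 × 2.663 × 10^7 m² × 14.4 m = 2.914 × 10^7 m³
ΔV = 2.914 × 10^7 m³ = 29140 ML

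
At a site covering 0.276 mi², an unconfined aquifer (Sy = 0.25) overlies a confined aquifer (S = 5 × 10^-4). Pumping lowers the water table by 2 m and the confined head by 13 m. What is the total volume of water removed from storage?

ΔV ≈ 3.62 × 10^5 m³

A = 0.276 mi² = 7.148 × 10^5 m²
Unconfined: ΔV_u = Sy × A × Δh_u = 0.25 × 7.148 × 10^5 × 2 = 3.574 × 10^5 m³
Confined: ΔV_c = S × A × Δh_c = 5 × 10^-4 × 7.148 × 10^5 × 13 = 4646 m³
Total ΔV = 3.574 × 10^5 + 4646 = 3.621 × 10^5 m³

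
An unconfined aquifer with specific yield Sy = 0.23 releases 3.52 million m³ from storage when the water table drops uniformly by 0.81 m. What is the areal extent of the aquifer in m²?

A ≈ 1.89 × 10^7 m²

ΔV = 3.52 million m³ = 3.52 × 10^6 m³
A = ΔV / (Sy × Δh) = 3.52 × 10^6 / (0.23 × 0.81) = 1.889 × 10^7 m²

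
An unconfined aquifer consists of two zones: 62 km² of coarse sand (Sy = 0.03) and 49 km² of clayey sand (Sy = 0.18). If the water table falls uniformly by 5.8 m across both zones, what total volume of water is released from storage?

ΔV ≈ 6.19 × 10^7 m³

A₁ = 62 km² = 6.2 × 10^7 m²; A₂ = 49 km² = 4.9 × 10^7 m²
ΔV₁ = 0.03 × 6.2 × 10^7 × 5.8 = 1.079 × 10^7 m³
ΔV₂ = 0.18 × 4.9 × 10^7 × 5.8 = 5.116 × 10^7 m³
ΔV = ΔV₁ + ΔV₂ = 6.194 × 10^7 m³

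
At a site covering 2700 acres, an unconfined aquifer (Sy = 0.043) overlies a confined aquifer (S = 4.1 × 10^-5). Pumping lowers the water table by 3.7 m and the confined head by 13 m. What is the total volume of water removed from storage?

A = 2700 acres = 1.093 × 10^7 m²
Unconfined: ΔV_u = Sy × A × Δh_u = 0.043 × 1.093 × 10^7 × 3.7 = 1.738 × 10^6 m³
Confined: ΔV_c = S × A × Δh_c = 4.1 × 10^-5 × 1.093 × 10^7 × 13 = 5824 m³
Total ΔV = 1.738 × 10^6 + 5824 = 1.744 × 10^6 m³

ΔV ≈ 1.74 × 10^6 m³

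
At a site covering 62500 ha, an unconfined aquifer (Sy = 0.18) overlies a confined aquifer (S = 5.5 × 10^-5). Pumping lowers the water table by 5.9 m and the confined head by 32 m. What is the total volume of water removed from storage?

A = 62500 ha = 6.25 × 10^8 m²
Unconfined: ΔV_u = Sy × A × Δh_u = 0.18 × 6.25 × 10^8 × 5.9 = 6.638 × 10^8 m³
Confined: ΔV_c = S × A × Δh_c = 5.5 × 10^-5 × 6.25 × 10^8 × 32 = 1.1 × 10^6 m³
Total ΔV = 6.638 × 10^8 + 1.1 × 10^6 = 6.649 × 10^8 m³

ΔV ≈ 6.65 × 10^8 m³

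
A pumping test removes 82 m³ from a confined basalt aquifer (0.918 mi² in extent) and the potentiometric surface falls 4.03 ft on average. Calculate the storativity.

A = 0.918 mi² = 2.378 × 10^6 m²
Δh = 4.03 ft = 1.228 m
S = ΔV / (A × Δh) = 82 m³ / (2.378 × 10^6 m² × 1.228 m) = 2.808 × 10^-5

S ≈ 2.8 × 10^-5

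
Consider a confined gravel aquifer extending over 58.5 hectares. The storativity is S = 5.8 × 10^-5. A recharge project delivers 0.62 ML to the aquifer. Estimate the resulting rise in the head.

Δh ≈ 18.3 m

A = 58.5 hectares = 5.85 × 10^5 m²
ΔV = 0.62 ML = 620 m³
Δh = ΔV / (S × A) = 620 m³ / (5.8 × 10^-5 × 5.85 × 10^5 m²) = 18.27 m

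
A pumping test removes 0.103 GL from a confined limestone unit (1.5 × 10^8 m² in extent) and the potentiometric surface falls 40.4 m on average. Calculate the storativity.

S ≈ 1.7 × 10^-5

ΔV = 0.103 GL = 1.03 × 10^5 m³
S = ΔV / (A × Δh) = 1.03 × 10^5 m³ / (1.5 × 10^8 m² × 40.4 m) = 1.7 × 10^-5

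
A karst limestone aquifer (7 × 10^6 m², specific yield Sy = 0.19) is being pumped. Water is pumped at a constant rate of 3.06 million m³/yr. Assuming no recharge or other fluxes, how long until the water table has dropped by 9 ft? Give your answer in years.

t ≈ 1.19 years

Δh = 9 ft = 2.743 m
ΔV = Sy × A × Δh = 0.19 × 7 × 10^6 × 2.743 = 3.648 × 10^6 m³
Q = 3.06 million m³/yr = 8384 m³/d
t = ΔV / Q = 3.648 × 10^6 m³ / 8384 m³/d = 435.2 d
t = 435.2 d ≈ 1.192 years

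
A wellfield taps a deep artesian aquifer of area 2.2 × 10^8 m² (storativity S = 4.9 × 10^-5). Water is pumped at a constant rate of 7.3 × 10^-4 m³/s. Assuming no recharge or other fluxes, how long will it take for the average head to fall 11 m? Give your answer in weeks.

ΔV = S × A × Δh = 4.9 × 10^-5 × 2.2 × 10^8 × 11 = 1.186 × 10^5 m³
Q = 7.3 × 10^-4 m³/s = 63.07 m³/d
t = ΔV / Q = 1.186 × 10^5 m³ / 63.07 m³/d = 1880 d
t = 1880 d ≈ 268.6 weeks

t ≈ 269 weeks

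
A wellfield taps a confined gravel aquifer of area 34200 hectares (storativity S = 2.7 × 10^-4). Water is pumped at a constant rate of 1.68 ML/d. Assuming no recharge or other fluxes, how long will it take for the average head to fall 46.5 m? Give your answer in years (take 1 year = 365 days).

A = 34200 hectares = 3.42 × 10^8 m²
ΔV = S × A × Δh = 2.7 × 10^-4 × 3.42 × 10^8 × 46.5 = 4.294 × 10^6 m³
Q = 1.68 ML/d = 1680 m³/d
t = ΔV / Q = 4.294 × 10^6 m³ / 1680 m³/d = 2556 d
t = 2556 d ≈ 7.002 years

t ≈ 7 years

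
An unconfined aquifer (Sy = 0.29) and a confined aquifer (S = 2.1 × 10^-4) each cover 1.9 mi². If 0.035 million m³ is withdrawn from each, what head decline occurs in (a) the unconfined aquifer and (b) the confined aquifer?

A = 1.9 mi² = 4.921 × 10^6 m²
ΔV = 0.035 million m³ = 35000 m³
Unconfined: Δh_u = ΔV/(Sy·A) = 35000/(0.29 × 4.921 × 10^6) = 0.02453 m
Confined: Δh_c = ΔV/(S·A) = 35000/(2.1 × 10^-4 × 4.921 × 10^6) = 33.87 m

Δh_u ≈ 0.0245 m; Δh_c ≈ 33.9 m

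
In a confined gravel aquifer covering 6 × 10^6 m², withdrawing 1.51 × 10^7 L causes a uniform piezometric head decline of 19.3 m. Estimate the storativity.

ΔV = 1.51 × 10^7 L = 15100 m³
S = ΔV / (A × Δh) = 15100 m³ / (6 × 10^6 m² × 19.3 m) = 1.304 × 10^-4

S ≈ 1.3 × 10^-4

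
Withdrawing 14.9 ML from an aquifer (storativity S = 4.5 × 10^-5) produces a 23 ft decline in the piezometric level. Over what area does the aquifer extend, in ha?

Δh = 23 ft = 7.01 m
ΔV = 14.9 ML = 14900 m³
A = ΔV / (S × Δh) = 14900 / (4.5 × 10^-5 × 7.01) = 4.723 × 10^7 m²
A = 4.723 × 10^7 m² = 4723 ha

A ≈ 4720 ha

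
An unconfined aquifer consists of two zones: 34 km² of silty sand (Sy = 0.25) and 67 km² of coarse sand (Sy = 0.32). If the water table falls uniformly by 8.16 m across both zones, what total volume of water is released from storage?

A₁ = 34 km² = 3.4 × 10^7 m²; A₂ = 67 km² = 6.7 × 10^7 m²
ΔV₁ = 0.25 × 3.4 × 10^7 × 8.16 = 6.936 × 10^7 m³
ΔV₂ = 0.32 × 6.7 × 10^7 × 8.16 = 1.75 × 10^8 m³
ΔV = ΔV₁ + ΔV₂ = 2.443 × 10^8 m³

ΔV ≈ 2.44 × 10^8 m³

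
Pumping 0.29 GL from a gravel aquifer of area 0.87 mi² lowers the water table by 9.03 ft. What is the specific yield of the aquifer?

Sy ≈ 0.047

A = 0.87 mi² = 2.253 × 10^6 m²
Δh = 9.03 ft = 2.752 m
ΔV = 0.29 GL = 2.9 × 10^5 m³
Sy = ΔV / (A × Δh) = 2.9 × 10^5 m³ / (2.253 × 10^6 m² × 2.752 m) = 0.04676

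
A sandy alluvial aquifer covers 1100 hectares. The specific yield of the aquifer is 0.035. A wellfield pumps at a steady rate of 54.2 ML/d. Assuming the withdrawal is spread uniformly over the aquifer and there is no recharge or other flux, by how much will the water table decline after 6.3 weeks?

A = 1100 hectares = 1.1 × 10^7 m²
Q = 54.2 ML/d = 54200 m³/d
t = 6.3 weeks = 44.1 d
ΔV = Q × t = 54200 m³/d × 44.1 d = 2.39 × 10^6 m³
Δh = ΔV / (Sy × A) = 2.39 × 10^6 / (0.035 × 1.1 × 10^7) = 6.208 m

Δh ≈ 6.21 m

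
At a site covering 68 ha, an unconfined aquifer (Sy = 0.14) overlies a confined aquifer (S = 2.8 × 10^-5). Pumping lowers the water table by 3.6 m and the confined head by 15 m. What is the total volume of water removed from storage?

A = 68 ha = 6.8 × 10^5 m²
Unconfined: ΔV_u = Sy × A × Δh_u = 0.14 × 6.8 × 10^5 × 3.6 = 3.427 × 10^5 m³
Confined: ΔV_c = S × A × Δh_c = 2.8 × 10^-5 × 6.8 × 10^5 × 15 = 285.6 m³
Total ΔV = 3.427 × 10^5 + 285.6 = 3.43 × 10^5 m³

ΔV ≈ 3.43 × 10^5 m³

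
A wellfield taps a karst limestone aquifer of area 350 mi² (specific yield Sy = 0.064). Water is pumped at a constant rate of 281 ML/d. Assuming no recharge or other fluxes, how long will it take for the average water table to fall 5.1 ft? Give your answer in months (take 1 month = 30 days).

A = 350 mi² = 9.065 × 10^8 m²
Δh = 5.1 ft = 1.554 m
ΔV = Sy × A × Δh = 0.064 × 9.065 × 10^8 × 1.554 = 9.018 × 10^7 m³
Q = 281 ML/d = 2.81 × 10^5 m³/d
t = ΔV / Q = 9.018 × 10^7 m³ / 2.81 × 10^5 m³/d = 320.9 d
t = 320.9 d ≈ 10.7 months

t ≈ 10.7 months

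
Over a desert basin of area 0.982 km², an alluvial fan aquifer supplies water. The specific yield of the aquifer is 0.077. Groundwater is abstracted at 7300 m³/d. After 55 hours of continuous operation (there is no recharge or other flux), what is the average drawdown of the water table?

Δh ≈ 0.221 m

A = 0.982 km² = 9.82 × 10^5 m²
t = 55 hours = 2.292 d
ΔV = Q × t = 7300 m³/d × 2.292 d = 16730 m³
Δh = ΔV / (Sy × A) = 16730 / (0.077 × 9.82 × 10^5) = 0.2212 m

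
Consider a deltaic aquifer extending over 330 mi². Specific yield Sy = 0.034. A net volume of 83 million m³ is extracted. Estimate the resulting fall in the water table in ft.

Δh ≈ 9.37 ft

A = 330 mi² = 8.547 × 10^8 m²
ΔV = 83 million m³ = 8.3 × 10^7 m³
Δh = ΔV / (Sy × A) = 8.3 × 10^7 m³ / (0.034 × 8.547 × 10^8 m²) = 2.856 m
Δh = 2.856 m = 9.371 ft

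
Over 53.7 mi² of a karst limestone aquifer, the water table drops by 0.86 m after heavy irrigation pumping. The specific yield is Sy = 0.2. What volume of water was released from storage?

ΔV ≈ 2.39 × 10^7 m³

A = 53.7 mi² = 1.391 × 10^8 m²
ΔV = Sy × A × Δh = 0.2 × 1.391 × 10^8 m² × 0.86 m = 2.392 × 10^7 m³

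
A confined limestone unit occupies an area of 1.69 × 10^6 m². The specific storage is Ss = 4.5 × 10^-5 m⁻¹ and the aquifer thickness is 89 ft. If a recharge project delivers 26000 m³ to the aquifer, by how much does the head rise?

Δh ≈ 12.6 m

b = 89 ft = 27.13 m
S = Ss × b = 4.5 × 10^-5 m⁻¹ × 27.13 m = 1.221 × 10^-3
Δh = ΔV / (S × A) = 26000 m³ / (0.001221 × 1.69 × 10^6 m²) = 12.6 m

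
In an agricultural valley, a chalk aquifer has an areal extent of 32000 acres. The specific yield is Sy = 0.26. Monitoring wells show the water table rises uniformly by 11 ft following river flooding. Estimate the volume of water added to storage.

ΔV ≈ 1.13 × 10^8 m³

A = 32000 acres = 1.295 × 10^8 m²
Δh = 11 ft = 3.353 m
ΔV = Sy × A × Δh = 0.26 × 1.295 × 10^8 m² × 3.353 m = 1.129 × 10^8 m³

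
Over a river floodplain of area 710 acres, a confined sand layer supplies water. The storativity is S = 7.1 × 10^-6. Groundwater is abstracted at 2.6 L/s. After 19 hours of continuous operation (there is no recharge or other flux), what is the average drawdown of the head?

A = 710 acres = 2.873 × 10^6 m²
Q = 2.6 L/s = 224.6 m³/d
t = 19 hours = 0.7917 d
ΔV = Q × t = 224.6 m³/d × 0.7917 d = 177.8 m³
Δh = ΔV / (S × A) = 177.8 / (7.1 × 10^-6 × 2.873 × 10^6) = 8.718 m

Δh ≈ 8.72 m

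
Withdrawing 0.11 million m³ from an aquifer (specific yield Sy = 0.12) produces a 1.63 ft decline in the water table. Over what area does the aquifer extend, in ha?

A ≈ 185 ha

Δh = 1.63 ft = 0.4968 m
ΔV = 0.11 million m³ = 1.1 × 10^5 m³
A = ΔV / (Sy × Δh) = 1.1 × 10^5 / (0.12 × 0.4968) = 1.845 × 10^6 m²
A = 1.845 × 10^6 m² = 184.5 ha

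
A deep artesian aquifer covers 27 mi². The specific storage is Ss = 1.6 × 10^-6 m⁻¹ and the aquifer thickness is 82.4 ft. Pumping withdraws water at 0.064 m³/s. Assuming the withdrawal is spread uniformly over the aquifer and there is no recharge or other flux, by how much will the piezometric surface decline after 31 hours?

b = 82.4 ft = 25.12 m
S = Ss × b = 1.6 × 10^-6 m⁻¹ × 25.12 m = 4.018 × 10^-5
A = 27 mi² = 6.993 × 10^7 m²
Q = 0.064 m³/s = 5530 m³/d
t = 31 hours = 1.292 d
ΔV = Q × t = 5530 m³/d × 1.292 d = 7142 m³
Δh = ΔV / (S × A) = 7142 / (4.018 × 10^-5 × 6.993 × 10^7) = 2.542 m

Δh ≈ 2.54 m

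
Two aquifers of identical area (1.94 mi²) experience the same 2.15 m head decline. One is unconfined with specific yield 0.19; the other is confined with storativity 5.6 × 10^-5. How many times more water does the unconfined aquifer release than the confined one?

A = 1.94 mi² = 5.025 × 10^6 m²
Unconfined: ΔV_u = Sy × A × Δh = 0.19 × 5.025 × 10^6 × 2.15 = 2.053 × 10^6 m³
Confined: ΔV_c = S × A × Δh = 5.6 × 10^-5 × 5.025 × 10^6 × 2.15 = 605 m³
Ratio = ΔV_u / ΔV_c = Sy / S = 0.19 / 5.6 × 10^-5 = 3393

ΔV_u / ΔV_c ≈ 3390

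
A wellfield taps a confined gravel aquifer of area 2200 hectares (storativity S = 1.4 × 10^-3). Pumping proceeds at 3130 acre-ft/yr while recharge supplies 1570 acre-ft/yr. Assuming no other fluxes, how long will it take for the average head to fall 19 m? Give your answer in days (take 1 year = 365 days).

A = 2200 hectares = 2.2 × 10^7 m²
ΔV = S × A × Δh = 0.0014 × 2.2 × 10^7 × 19 = 5.852 × 10^5 m³
Net withdrawal = 3130 − 1570 = 1560 acre-ft/yr = 5272 m³/d
t = ΔV / Q = 5.852 × 10^5 m³ / 5272 m³/d = 111 d

t ≈ 111 days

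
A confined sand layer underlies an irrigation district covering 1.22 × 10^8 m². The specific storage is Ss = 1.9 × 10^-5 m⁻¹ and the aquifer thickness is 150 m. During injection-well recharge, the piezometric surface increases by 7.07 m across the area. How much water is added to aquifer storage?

ΔV ≈ 2.46 × 10^6 m³

S = Ss × b = 1.9 × 10^-5 m⁻¹ × 150 m = 2.85 × 10^-3
ΔV = S × A × Δh = 0.00285 × 1.22 × 10^8 m² × 7.07 m = 2.458 × 10^6 m³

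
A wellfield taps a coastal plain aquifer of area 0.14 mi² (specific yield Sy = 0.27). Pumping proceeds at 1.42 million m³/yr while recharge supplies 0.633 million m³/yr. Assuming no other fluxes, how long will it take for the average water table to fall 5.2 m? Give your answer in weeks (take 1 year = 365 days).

t ≈ 33.7 weeks

A = 0.14 mi² = 3.626 × 10^5 m²
ΔV = Sy × A × Δh = 0.27 × 3.626 × 10^5 × 5.2 = 5.091 × 10^5 m³
Net withdrawal = 1.42 − 0.633 = 0.787 million m³/yr = 2156 m³/d
t = ΔV / Q = 5.091 × 10^5 m³ / 2156 m³/d = 236.1 d
t = 236.1 d ≈ 33.73 weeks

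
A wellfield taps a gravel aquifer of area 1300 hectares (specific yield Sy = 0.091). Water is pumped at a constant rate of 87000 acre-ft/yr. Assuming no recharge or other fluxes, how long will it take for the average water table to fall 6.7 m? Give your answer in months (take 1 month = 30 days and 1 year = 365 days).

t ≈ 0.899 months

A = 1300 hectares = 1.3 × 10^7 m²
ΔV = Sy × A × Δh = 0.091 × 1.3 × 10^7 × 6.7 = 7.926 × 10^6 m³
Q = 87000 acre-ft/yr = 2.94 × 10^5 m³/d
t = ΔV / Q = 7.926 × 10^6 m³ / 2.94 × 10^5 m³/d = 26.96 d
t = 26.96 d ≈ 0.8986 months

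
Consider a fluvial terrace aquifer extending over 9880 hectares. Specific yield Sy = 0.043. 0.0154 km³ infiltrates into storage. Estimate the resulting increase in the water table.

A = 9880 hectares = 9.88 × 10^7 m²
ΔV = 0.0154 km³ = 1.54 × 10^7 m³
Δh = ΔV / (Sy × A) = 1.54 × 10^7 m³ / (0.043 × 9.88 × 10^7 m²) = 3.625 m

Δh ≈ 3.62 m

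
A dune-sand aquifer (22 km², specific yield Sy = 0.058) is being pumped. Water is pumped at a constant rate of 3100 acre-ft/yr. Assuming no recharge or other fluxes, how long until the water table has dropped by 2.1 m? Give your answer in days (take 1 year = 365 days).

A = 22 km² = 2.2 × 10^7 m²
ΔV = Sy × A × Δh = 0.058 × 2.2 × 10^7 × 2.1 = 2.68 × 10^6 m³
Q = 3100 acre-ft/yr = 10480 m³/d
t = ΔV / Q = 2.68 × 10^6 m³ / 10480 m³/d = 255.8 d

t ≈ 256 days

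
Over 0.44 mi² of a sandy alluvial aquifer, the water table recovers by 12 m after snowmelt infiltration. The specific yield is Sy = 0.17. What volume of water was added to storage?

A = 0.44 mi² = 1.14 × 10^6 m²
ΔV = Sy × A × Δh = 0.17 × 1.14 × 10^6 m² × 12 m = 2.325 × 10^6 m³

ΔV ≈ 2.32 × 10^6 m³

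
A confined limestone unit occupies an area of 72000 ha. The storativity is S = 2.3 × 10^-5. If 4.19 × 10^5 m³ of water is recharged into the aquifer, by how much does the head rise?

Δh ≈ 25.3 m

A = 72000 ha = 7.2 × 10^8 m²
Δh = ΔV / (S × A) = 4.19 × 10^5 m³ / (2.3 × 10^-5 × 7.2 × 10^8 m²) = 25.3 m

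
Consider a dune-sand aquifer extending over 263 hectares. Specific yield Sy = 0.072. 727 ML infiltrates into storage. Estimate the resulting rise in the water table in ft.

A = 263 hectares = 2.63 × 10^6 m²
ΔV = 727 ML = 7.27 × 10^5 m³
Δh = ΔV / (Sy × A) = 7.27 × 10^5 m³ / (0.072 × 2.63 × 10^6 m²) = 3.839 m
Δh = 3.839 m = 12.6 ft

Δh ≈ 12.6 ft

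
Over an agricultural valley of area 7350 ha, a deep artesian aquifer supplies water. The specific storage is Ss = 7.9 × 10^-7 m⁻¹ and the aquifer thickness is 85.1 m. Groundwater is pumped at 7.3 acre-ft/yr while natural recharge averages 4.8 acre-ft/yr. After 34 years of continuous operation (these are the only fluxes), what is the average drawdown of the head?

Δh ≈ 21.2 m

S = Ss × b = 7.9 × 10^-7 m⁻¹ × 85.1 m = 6.723 × 10^-5
A = 7350 ha = 7.35 × 10^7 m²
Net abstraction = 7.3 − 4.8 = 2.5 acre-ft/yr
Q_net = 2.5 acre-ft/yr = 8.449 m³/d
t = 34 years = 12410 d
ΔV = Q × t = 8.449 m³/d × 12410 d = 1.048 × 10^5 m³
Δh = ΔV / (S × A) = 1.048 × 10^5 / (6.723 × 10^-5 × 7.35 × 10^7) = 21.22 m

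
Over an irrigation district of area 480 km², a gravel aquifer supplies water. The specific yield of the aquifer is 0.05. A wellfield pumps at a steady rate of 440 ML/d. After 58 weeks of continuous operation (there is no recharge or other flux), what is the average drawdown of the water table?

Δh ≈ 7.44 m

A = 480 km² = 4.8 × 10^8 m²
Q = 440 ML/d = 4.4 × 10^5 m³/d
t = 58 weeks = 406 d
ΔV = Q × t = 4.4 × 10^5 m³/d × 406 d = 1.786 × 10^8 m³
Δh = ΔV / (Sy × A) = 1.786 × 10^8 / (0.05 × 4.8 × 10^8) = 7.443 m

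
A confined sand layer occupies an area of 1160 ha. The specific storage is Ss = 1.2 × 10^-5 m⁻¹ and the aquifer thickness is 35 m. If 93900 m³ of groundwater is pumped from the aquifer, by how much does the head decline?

Δh ≈ 19.3 m

S = Ss × b = 1.2 × 10^-5 m⁻¹ × 35 m = 4.2 × 10^-4
A = 1160 ha = 1.16 × 10^7 m²
Δh = ΔV / (S × A) = 93900 m³ / (4.2 × 10^-4 × 1.16 × 10^7 m²) = 19.27 m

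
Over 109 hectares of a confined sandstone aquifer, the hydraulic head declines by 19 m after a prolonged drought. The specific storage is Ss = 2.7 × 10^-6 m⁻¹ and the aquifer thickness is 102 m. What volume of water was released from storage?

S = Ss × b = 2.7 × 10^-6 m⁻¹ × 102 m = 2.754 × 10^-4
A = 109 hectares = 1.09 × 10^6 m²
ΔV = S × A × Δh = 2.754 × 10^-4 × 1.09 × 10^6 m² × 19 m = 5704 m³

ΔV ≈ 5700 m³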